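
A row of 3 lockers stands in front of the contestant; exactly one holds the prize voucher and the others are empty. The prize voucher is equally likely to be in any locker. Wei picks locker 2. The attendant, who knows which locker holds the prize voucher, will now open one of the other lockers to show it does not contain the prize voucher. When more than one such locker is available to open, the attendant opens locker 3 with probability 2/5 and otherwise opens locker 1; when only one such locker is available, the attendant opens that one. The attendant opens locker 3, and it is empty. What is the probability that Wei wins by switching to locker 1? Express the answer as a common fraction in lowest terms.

5/7

Condition on the true location of the prize voucher.
If it is in locker 1 (prior 1/3): only locker 3 is available, probability 1; weight (1/3)·1 = 1/3.
If it is in locker 2 (prior 1/3): locker 3 is available, opened with probability 2/5; weight (1/3)·(2/5) = 2/15.
If it is in locker 3 (prior 1/3): the attendant opened locker 3, so this case is ruled out; weight (1/3)·0 = 0.
The weights sum to 7/15.
So P(the prize voucher in locker 1 | the attendant opened locker 3) = (1/3) / (7/15) = 5/7.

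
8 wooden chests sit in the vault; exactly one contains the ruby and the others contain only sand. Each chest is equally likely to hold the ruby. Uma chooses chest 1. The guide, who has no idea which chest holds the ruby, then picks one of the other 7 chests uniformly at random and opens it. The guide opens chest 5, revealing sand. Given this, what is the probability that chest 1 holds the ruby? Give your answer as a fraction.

1/7

Because the guide chose which chest to open without knowing where the ruby is, the choice is independent of the prize location. Learning that chest 5 does not hold the ruby simply rules out that one location and leaves the remaining 7 chests still equally likely by symmetry.
So P(the ruby in chest 1) = 1/7.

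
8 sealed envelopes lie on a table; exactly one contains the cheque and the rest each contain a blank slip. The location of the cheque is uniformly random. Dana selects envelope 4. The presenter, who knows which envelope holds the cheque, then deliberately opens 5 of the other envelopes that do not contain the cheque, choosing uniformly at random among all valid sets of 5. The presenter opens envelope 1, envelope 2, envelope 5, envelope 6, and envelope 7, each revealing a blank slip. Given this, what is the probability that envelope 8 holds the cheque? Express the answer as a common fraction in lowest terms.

Consider each possible location of the cheque in turn.
If it is in any of envelopes 1, 2, 5, 6, and 7 (prior 1/8 each): that envelope was opened and seen not to hold the prize — ruled out; weight (1/8)·0 = 0 each.
If it is in either of envelopes 3 and 8 (prior 1/8 each): the presenter has 6 equally likely choices, so probability 1/6; weight (1/8)·(1/6) = 1/48 each.
If it is in envelope 4 (prior 1/8): the presenter has 21 equally likely choices, so probability 1/21; weight (1/8)·(1/21) = 1/168.
The weights sum to 1/21.
So P(the cheque in envelope 8 | the presenter opened envelope 1, envelope 2, envelope 5, envelope 6, and envelope 7) = (1/48) / (1/21) = 7/16.

7/16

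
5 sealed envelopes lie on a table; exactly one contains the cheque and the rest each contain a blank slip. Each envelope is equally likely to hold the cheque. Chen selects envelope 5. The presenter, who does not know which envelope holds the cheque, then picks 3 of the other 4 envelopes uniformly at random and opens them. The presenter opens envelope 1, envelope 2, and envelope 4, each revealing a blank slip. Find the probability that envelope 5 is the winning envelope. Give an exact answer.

1/2

Apply Bayes' rule, conditioning on where the cheque actually is.
If it is in any of envelopes 1, 2, and 4 (prior 1/5 each): that envelope was opened and seen not to hold the prize — ruled out; weight (1/5)·0 = 0 each.
If it is in either of envelopes 3 and 5 (prior 1/5 each): the presenter picks exactly this set with probability 1/4 regardless, and none is the prize; weight (1/5)·(1/4) = 1/20 each.
The weights sum to 1/10.
So P(the cheque in envelope 5 | the presenter opened envelope 1, envelope 2, and envelope 4) = (1/20) / (1/10) = 1/2.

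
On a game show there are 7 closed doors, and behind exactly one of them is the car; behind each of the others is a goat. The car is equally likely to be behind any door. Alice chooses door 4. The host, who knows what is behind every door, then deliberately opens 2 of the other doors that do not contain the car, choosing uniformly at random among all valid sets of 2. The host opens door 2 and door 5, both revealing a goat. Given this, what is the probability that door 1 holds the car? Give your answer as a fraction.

3/14

Apply Bayes' rule, conditioning on where the car actually is.
If it is behind any of doors 1, 3, 6, and 7 (prior 1/7 each): the host has 10 equally likely choices, so probability 1/10; weight (1/7)·(1/10) = 1/70 each.
If it is behind either of doors 2 and 5 (prior 1/7 each): that door was opened and seen not to hold the prize — ruled out; weight (1/7)·0 = 0 each.
If it is behind door 4 (prior 1/7): the host has 15 equally likely choices, so probability 1/15; weight (1/7)·(1/15) = 1/105.
The weights sum to 1/15.
So P(the car behind door 1 | the host opened door 2 and door 5) = (1/70) / (1/15) = 3/14.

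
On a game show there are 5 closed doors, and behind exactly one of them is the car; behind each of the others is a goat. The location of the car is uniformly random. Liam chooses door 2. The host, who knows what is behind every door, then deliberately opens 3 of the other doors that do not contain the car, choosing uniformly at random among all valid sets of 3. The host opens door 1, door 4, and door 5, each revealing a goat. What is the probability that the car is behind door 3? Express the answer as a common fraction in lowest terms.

Condition on the true location of the car.
If it is behind any of doors 1, 4, and 5 (prior 1/5 each): that door was opened and seen not to hold the prize — ruled out; weight (1/5)·0 = 0 each.
If it is behind door 2 (prior 1/5): the host has 4 equally likely choices, so probability 1/4; weight (1/5)·(1/4) = 1/20.
If it is behind door 3 (prior 1/5): the host has no choice, probability 1; weight (1/5)·1 = 1/5.
The weights sum to 1/4.
So P(the car behind door 3 | the host opened door 1, door 4, and door 5) = (1/5) / (1/4) = 4/5.

4/5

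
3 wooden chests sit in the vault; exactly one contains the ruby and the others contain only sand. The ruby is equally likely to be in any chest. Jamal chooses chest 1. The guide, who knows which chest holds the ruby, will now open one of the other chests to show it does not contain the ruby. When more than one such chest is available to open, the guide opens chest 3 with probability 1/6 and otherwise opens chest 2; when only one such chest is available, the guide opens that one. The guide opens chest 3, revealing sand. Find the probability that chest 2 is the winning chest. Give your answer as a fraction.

Consider each possible location of the ruby in turn.
If it is in chest 1 (prior 1/3): chest 3 is available, opened with probability 1/6; weight (1/3)·(1/6) = 1/18.
If it is in chest 2 (prior 1/3): only chest 3 is available, probability 1; weight (1/3)·1 = 1/3.
If it is in chest 3 (prior 1/3): the guide opened chest 3, so this case is ruled out; weight (1/3)·0 = 0.
The weights sum to 7/18.
So P(the ruby in chest 2 | the guide opened chest 3) = (1/3) / (7/18) = 6/7.

6/7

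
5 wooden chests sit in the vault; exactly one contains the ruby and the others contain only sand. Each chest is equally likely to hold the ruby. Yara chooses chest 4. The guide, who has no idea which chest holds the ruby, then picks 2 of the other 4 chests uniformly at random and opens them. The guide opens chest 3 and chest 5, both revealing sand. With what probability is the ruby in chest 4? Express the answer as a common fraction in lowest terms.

1/3

Consider each possible location of the ruby in turn.
If it is in any of chests 1, 2, and 4 (prior 1/5 each): the guide picks exactly this set with probability 1/6 regardless, and none is the prize; weight (1/5)·(1/6) = 1/30 each.
If it is in either of chests 3 and 5 (prior 1/5 each): that chest was opened and seen not to hold the prize — ruled out; weight (1/5)·0 = 0 each.
The weights sum to 1/10.
So P(the ruby in chest 4 | the guide opened chest 3 and chest 5) = (1/30) / (1/10) = 1/3.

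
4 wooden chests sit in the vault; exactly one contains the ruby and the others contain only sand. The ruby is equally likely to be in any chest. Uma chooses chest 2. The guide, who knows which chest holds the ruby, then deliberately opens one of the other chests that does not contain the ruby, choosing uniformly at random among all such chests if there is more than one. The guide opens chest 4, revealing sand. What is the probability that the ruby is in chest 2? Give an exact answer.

Apply Bayes' rule, conditioning on where the ruby actually is.
If it is in either of chests 1 and 3 (prior 1/4 each): the guide has 2 equally likely choices, so probability 1/2; weight (1/4)·(1/2) = 1/8 each.
If it is in chest 2 (prior 1/4): the guide has 3 equally likely choices, so probability 1/3; weight (1/4)·(1/3) = 1/12.
If it is in chest 4 (prior 1/4): the guide opened chest 4, so this case is ruled out; weight (1/4)·0 = 0.
The weights sum to 1/3.
So P(the ruby in chest 2 | the guide opened chest 4) = (1/12) / (1/3) = 1/4.

1/4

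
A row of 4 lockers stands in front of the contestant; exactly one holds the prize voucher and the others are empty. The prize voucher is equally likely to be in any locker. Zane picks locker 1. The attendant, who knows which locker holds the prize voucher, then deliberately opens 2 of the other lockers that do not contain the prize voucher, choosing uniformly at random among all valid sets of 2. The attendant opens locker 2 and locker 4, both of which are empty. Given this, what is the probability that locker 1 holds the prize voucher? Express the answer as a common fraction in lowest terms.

Consider each possible location of the prize voucher in turn.
If it is in locker 1 (prior 1/4): the attendant has 3 equally likely choices, so probability 1/3; weight (1/4)·(1/3) = 1/12.
If it is in either of lockers 2 and 4 (prior 1/4 each): that locker was opened and seen not to hold the prize — ruled out; weight (1/4)·0 = 0 each.
If it is in locker 3 (prior 1/4): the attendant has no choice, probability 1; weight (1/4)·1 = 1/4.
The weights sum to 1/3.
So P(the prize voucher in locker 1 | the attendant opened locker 2 and locker 4) = (1/12) / (1/3) = 1/4.

1/4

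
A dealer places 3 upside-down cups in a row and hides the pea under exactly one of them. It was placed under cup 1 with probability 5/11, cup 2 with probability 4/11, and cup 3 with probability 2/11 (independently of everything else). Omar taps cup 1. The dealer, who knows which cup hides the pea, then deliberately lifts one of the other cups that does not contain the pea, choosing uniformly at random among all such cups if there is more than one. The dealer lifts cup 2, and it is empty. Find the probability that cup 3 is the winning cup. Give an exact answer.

Apply Bayes' rule, conditioning on where the pea actually is.
If it is under cup 1 (prior 5/11): the dealer has 2 equally likely choices, so probability 1/2; weight (5/11)·(1/2) = 5/22.
If it is under cup 2 (prior 4/11): the dealer opened cup 2, so this case is ruled out; weight (4/11)·0 = 0.
If it is under cup 3 (prior 2/11): the dealer has no choice, probability 1; weight (2/11)·1 = 2/11.
The weights sum to 9/22.
So P(the pea under cup 3 | the dealer opened cup 2) = (2/11) / (9/22) = 4/9.

4/9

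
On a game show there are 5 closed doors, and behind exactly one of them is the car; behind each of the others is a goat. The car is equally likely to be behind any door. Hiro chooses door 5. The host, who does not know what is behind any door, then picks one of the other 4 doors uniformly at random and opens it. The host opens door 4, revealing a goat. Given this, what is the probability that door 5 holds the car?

1/4

Apply Bayes' rule, conditioning on where the car actually is.
If it is behind any of doors 1, 2, 3, and 5 (prior 1/5 each): the host picks door 4 with probability 1/4 regardless, and it is not the prize; weight (1/5)·(1/4) = 1/20 each.
If it is behind door 4 (prior 1/5): the host opened door 4, so this case is ruled out; weight (1/5)·0 = 0.
The weights sum to 1/5.
So P(the car behind door 5 | the host opened door 4) = (1/20) / (1/5) = 1/4.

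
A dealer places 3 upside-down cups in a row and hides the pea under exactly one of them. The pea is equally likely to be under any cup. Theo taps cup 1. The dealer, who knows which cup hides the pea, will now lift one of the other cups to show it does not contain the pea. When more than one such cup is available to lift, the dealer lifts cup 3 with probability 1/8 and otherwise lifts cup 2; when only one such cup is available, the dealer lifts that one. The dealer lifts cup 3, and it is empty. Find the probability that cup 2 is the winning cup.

8/9

Consider each possible location of the pea in turn.
If it is under cup 1 (prior 1/3): cup 3 is available, opened with probability 1/8; weight (1/3)·(1/8) = 1/24.
If it is under cup 2 (prior 1/3): only cup 3 is available, probability 1; weight (1/3)·1 = 1/3.
If it is under cup 3 (prior 1/3): the dealer opened cup 3, so this case is ruled out; weight (1/3)·0 = 0.
The weights sum to 3/8.
So P(the pea under cup 2 | the dealer opened cup 3) = (1/3) / (3/8) = 8/9.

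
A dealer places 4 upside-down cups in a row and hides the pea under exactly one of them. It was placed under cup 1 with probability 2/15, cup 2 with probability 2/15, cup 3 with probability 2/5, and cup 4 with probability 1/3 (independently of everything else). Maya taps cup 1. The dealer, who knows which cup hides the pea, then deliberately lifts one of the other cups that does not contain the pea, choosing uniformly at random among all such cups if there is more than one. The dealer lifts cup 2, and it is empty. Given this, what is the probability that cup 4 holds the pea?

Consider each possible location of the pea in turn.
If it is under cup 1 (prior 2/15): the dealer has 3 equally likely choices, so probability 1/3; weight (2/15)·(1/3) = 2/45.
If it is under cup 2 (prior 2/15): the dealer opened cup 2, so this case is ruled out; weight (2/15)·0 = 0.
If it is under cup 3 (prior 2/5): the dealer has 2 equally likely choices, so probability 1/2; weight (2/5)·(1/2) = 1/5.
If it is under cup 4 (prior 1/3): the dealer has 2 equally likely choices, so probability 1/2; weight (1/3)·(1/2) = 1/6.
The weights sum to 37/90.
So P(the pea under cup 4 | the dealer opened cup 2) = (1/6) / (37/90) = 15/37.

15/37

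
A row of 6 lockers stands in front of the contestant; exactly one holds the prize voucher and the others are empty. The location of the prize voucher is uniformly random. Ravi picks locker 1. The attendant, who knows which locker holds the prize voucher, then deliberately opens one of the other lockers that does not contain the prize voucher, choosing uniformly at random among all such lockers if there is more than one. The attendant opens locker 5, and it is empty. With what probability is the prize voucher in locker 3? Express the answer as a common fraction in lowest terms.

Consider each possible location of the prize voucher in turn.
If it is in locker 1 (prior 1/6): the attendant has 5 equally likely choices, so probability 1/5; weight (1/6)·(1/5) = 1/30.
If it is in any of lockers 2, 3, 4, and 6 (prior 1/6 each): the attendant has 4 equally likely choices, so probability 1/4; weight (1/6)·(1/4) = 1/24 each.
If it is in locker 5 (prior 1/6): the attendant opened locker 5, so this case is ruled out; weight (1/6)·0 = 0.
The weights sum to 1/5.
So P(the prize voucher in locker 3 | the attendant opened locker 5) = (1/24) / (1/5) = 5/24.

5/24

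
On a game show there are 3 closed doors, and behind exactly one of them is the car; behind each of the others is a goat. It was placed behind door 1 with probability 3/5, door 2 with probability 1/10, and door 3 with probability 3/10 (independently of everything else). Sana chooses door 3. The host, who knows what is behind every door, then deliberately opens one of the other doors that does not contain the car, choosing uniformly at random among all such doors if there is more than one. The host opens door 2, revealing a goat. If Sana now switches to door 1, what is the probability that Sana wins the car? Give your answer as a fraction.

4/5

Condition on the true location of the car.
If it is behind door 1 (prior 3/5): the host has no choice, probability 1; weight (3/5)·1 = 3/5.
If it is behind door 2 (prior 1/10): the host opened door 2, so this case is ruled out; weight (1/10)·0 = 0.
If it is behind door 3 (prior 3/10): the host has 2 equally likely choices, so probability 1/2; weight (3/10)·(1/2) = 3/20.
The weights sum to 3/4.
So P(the car behind door 1 | the host opened door 2) = (3/5) / (3/4) = 4/5.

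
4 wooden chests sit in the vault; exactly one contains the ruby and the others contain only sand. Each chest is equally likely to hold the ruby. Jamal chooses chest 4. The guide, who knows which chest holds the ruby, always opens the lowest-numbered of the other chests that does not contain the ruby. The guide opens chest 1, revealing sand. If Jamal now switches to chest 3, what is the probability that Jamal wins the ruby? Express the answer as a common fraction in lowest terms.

Condition on the true location of the ruby.
If it is in chest 1 (prior 1/4): the guide opened chest 1, so this case is ruled out; weight (1/4)·0 = 0.
If it is in any of chests 2, 3, and 4 (prior 1/4 each): chest 1 is the lowest-numbered option available, probability 1; weight (1/4)·1 = 1/4 each.
The weights sum to 3/4.
So P(the ruby in chest 3 | the guide opened chest 1) = (1/4) / (3/4) = 1/3.

1/3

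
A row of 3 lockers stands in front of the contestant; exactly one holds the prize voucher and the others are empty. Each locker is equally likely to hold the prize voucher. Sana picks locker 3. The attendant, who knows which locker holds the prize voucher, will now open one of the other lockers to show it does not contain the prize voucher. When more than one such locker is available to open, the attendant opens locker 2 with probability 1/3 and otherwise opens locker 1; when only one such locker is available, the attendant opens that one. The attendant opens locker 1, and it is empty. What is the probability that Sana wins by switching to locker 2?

3/5

Apply Bayes' rule, conditioning on where the prize voucher actually is.
If it is in locker 1 (prior 1/3): the attendant opened locker 1, so this case is ruled out; weight (1/3)·0 = 0.
If it is in locker 2 (prior 1/3): only locker 1 is available, probability 1; weight (1/3)·1 = 1/3.
If it is in locker 3 (prior 1/3): locker 2 is available but not opened, probability 2/3; weight (1/3)·(2/3) = 2/9.
The weights sum to 5/9.
So P(the prize voucher in locker 2 | the attendant opened locker 1) = (1/3) / (5/9) = 3/5.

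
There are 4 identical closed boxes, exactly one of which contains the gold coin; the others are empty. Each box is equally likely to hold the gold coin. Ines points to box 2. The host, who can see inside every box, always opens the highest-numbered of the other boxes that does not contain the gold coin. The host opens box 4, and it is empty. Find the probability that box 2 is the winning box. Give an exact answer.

Apply Bayes' rule, conditioning on where the gold coin actually is.
If it is in any of boxes 1, 2, and 3 (prior 1/4 each): box 4 is the highest-numbered option available, probability 1; weight (1/4)·1 = 1/4 each.
If it is in box 4 (prior 1/4): the host opened box 4, so this case is ruled out; weight (1/4)·0 = 0.
The weights sum to 3/4.
So P(the gold coin in box 2 | the host opened box 4) = (1/4) / (3/4) = 1/3.

1/3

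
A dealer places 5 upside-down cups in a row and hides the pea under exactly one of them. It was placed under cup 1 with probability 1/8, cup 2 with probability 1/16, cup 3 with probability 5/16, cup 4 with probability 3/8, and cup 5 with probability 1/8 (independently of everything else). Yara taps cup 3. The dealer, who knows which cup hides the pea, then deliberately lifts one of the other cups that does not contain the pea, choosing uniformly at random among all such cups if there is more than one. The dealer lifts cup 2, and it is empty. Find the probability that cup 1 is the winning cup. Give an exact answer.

8/55

Condition on the true location of the pea.
If it is under either of cups 1 and 5 (prior 1/8 each): the dealer has 3 equally likely choices, so probability 1/3; weight (1/8)·(1/3) = 1/24 each.
If it is under cup 2 (prior 1/16): the dealer opened cup 2, so this case is ruled out; weight (1/16)·0 = 0.
If it is under cup 3 (prior 5/16): the dealer has 4 equally likely choices, so probability 1/4; weight (5/16)·(1/4) = 5/64.
If it is under cup 4 (prior 3/8): the dealer has 3 equally likely choices, so probability 1/3; weight (3/8)·(1/3) = 1/8.
The weights sum to 55/192.
So P(the pea under cup 1 | the dealer opened cup 2) = (1/24) / (55/192) = 8/55.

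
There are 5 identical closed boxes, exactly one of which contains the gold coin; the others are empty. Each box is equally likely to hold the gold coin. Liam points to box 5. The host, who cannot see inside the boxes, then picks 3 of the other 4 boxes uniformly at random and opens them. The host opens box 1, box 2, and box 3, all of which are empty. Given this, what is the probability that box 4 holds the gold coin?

1/2

Consider each possible location of the gold coin in turn.
If it is in any of boxes 1, 2, and 3 (prior 1/5 each): that box was opened and seen not to hold the prize — ruled out; weight (1/5)·0 = 0 each.
If it is in either of boxes 4 and 5 (prior 1/5 each): the host picks exactly this set with probability 1/4 regardless, and none is the prize; weight (1/5)·(1/4) = 1/20 each.
The weights sum to 1/10.
So P(the gold coin in box 4 | the host opened box 1, box 2, and box 3) = (1/20) / (1/10) = 1/2.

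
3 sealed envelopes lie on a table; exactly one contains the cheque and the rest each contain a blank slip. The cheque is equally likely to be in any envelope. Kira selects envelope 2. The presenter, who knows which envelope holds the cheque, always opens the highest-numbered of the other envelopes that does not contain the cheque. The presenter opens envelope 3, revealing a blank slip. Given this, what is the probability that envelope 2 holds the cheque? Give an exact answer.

1/2

Consider each possible location of the cheque in turn.
If it is in either of envelopes 1 and 2 (prior 1/3 each): envelope 3 is the highest-numbered option available, probability 1; weight (1/3)·1 = 1/3 each.
If it is in envelope 3 (prior 1/3): the presenter opened envelope 3, so this case is ruled out; weight (1/3)·0 = 0.
The weights sum to 2/3.
So P(the cheque in envelope 2 | the presenter opened envelope 3) = (1/3) / (2/3) = 1/2.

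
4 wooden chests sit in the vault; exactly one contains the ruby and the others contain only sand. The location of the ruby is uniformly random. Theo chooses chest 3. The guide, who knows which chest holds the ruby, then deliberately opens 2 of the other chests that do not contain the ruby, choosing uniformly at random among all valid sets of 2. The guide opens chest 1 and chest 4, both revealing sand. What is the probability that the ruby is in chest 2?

Consider each possible location of the ruby in turn.
If it is in either of chests 1 and 4 (prior 1/4 each): that chest was opened and seen not to hold the prize — ruled out; weight (1/4)·0 = 0 each.
If it is in chest 2 (prior 1/4): the guide has no choice, probability 1; weight (1/4)·1 = 1/4.
If it is in chest 3 (prior 1/4): the guide has 3 equally likely choices, so probability 1/3; weight (1/4)·(1/3) = 1/12.
The weights sum to 1/3.
So P(the ruby in chest 2 | the guide opened chest 1 and chest 4) = (1/4) / (1/3) = 3/4.

3/4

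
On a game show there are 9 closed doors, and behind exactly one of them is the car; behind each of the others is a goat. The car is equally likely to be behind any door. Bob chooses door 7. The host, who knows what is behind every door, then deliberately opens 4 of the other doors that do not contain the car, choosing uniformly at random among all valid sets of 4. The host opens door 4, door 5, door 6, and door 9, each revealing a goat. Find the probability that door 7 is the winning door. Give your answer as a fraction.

Condition on the true location of the car.
If it is behind any of doors 1, 2, 3, and 8 (prior 1/9 each): the host has 35 equally likely choices, so probability 1/35; weight (1/9)·(1/35) = 1/315 each.
If it is behind any of doors 4, 5, 6, and 9 (prior 1/9 each): that door was opened and seen not to hold the prize — ruled out; weight (1/9)·0 = 0 each.
If it is behind door 7 (prior 1/9): the host has 70 equally likely choices, so probability 1/70; weight (1/9)·(1/70) = 1/630.
The weights sum to 1/70.
So P(the car behind door 7 | the host opened door 4, door 5, door 6, and door 9) = (1/630) / (1/70) = 1/9.

1/9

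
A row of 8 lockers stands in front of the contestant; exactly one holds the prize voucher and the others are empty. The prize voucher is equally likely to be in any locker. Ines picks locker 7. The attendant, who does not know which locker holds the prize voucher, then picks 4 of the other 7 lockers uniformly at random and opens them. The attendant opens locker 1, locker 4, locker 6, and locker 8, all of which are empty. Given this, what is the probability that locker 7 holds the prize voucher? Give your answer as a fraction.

1/4

Because the attendant chose which lockers to open without knowing where the prize voucher is, the choice is independent of the prize location. Learning that none of the 4 opened lockers holds the prize voucher simply rules out those 4 locations and leaves the remaining 4 lockers still equally likely by symmetry.
So P(the prize voucher in locker 7) = 1/4.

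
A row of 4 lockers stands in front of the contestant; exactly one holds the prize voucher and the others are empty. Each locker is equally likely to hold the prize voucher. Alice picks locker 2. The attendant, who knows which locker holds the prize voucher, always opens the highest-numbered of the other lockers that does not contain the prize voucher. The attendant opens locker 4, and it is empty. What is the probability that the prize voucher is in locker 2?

Consider each possible location of the prize voucher in turn.
If it is in any of lockers 1, 2, and 3 (prior 1/4 each): locker 4 is the highest-numbered option available, probability 1; weight (1/4)·1 = 1/4 each.
If it is in locker 4 (prior 1/4): the attendant opened locker 4, so this case is ruled out; weight (1/4)·0 = 0.
The weights sum to 3/4.
So P(the prize voucher in locker 2 | the attendant opened locker 4) = (1/4) / (3/4) = 1/3.

1/3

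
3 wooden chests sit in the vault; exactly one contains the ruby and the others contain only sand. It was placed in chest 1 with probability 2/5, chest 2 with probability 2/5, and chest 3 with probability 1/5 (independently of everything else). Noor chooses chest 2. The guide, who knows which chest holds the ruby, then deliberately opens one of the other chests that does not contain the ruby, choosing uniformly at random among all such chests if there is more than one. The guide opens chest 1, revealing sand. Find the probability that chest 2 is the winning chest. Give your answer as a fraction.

1/2

Apply Bayes' rule, conditioning on where the ruby actually is.
If it is in chest 1 (prior 2/5): the guide opened chest 1, so this case is ruled out; weight (2/5)·0 = 0.
If it is in chest 2 (prior 2/5): the guide has 2 equally likely choices, so probability 1/2; weight (2/5)·(1/2) = 1/5.
If it is in chest 3 (prior 1/5): the guide has no choice, probability 1; weight (1/5)·1 = 1/5.
The weights sum to 2/5.
So P(the ruby in chest 2 | the guide opened chest 1) = (1/5) / (2/5) = 1/2.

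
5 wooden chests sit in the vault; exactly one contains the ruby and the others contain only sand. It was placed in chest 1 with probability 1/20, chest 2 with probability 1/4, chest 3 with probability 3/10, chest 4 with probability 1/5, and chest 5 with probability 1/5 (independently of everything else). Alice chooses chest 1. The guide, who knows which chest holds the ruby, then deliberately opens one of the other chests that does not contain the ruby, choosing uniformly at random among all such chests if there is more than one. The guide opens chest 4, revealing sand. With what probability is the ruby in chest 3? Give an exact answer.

8/21

Apply Bayes' rule, conditioning on where the ruby actually is.
If it is in chest 1 (prior 1/20): the guide has 4 equally likely choices, so probability 1/4; weight (1/20)·(1/4) = 1/80.
If it is in chest 2 (prior 1/4): the guide has 3 equally likely choices, so probability 1/3; weight (1/4)·(1/3) = 1/12.
If it is in chest 3 (prior 3/10): the guide has 3 equally likely choices, so probability 1/3; weight (3/10)·(1/3) = 1/10.
If it is in chest 4 (prior 1/5): the guide opened chest 4, so this case is ruled out; weight (1/5)·0 = 0.
If it is in chest 5 (prior 1/5): the guide has 3 equally likely choices, so probability 1/3; weight (1/5)·(1/3) = 1/15.
The weights sum to 21/80.
So P(the ruby in chest 3 | the guide opened chest 4) = (1/10) / (21/80) = 8/21.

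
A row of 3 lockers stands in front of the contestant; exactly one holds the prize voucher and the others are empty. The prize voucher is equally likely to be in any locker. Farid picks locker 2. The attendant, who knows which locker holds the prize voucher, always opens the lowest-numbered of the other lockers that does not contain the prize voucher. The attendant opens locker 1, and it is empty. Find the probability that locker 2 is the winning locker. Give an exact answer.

Condition on the true location of the prize voucher.
If it is in locker 1 (prior 1/3): the attendant opened locker 1, so this case is ruled out; weight (1/3)·0 = 0.
If it is in either of lockers 2 and 3 (prior 1/3 each): locker 1 is the lowest-numbered option available, probability 1; weight (1/3)·1 = 1/3 each.
The weights sum to 2/3.
So P(the prize voucher in locker 2 | the attendant opened locker 1) = (1/3) / (2/3) = 1/2.

1/2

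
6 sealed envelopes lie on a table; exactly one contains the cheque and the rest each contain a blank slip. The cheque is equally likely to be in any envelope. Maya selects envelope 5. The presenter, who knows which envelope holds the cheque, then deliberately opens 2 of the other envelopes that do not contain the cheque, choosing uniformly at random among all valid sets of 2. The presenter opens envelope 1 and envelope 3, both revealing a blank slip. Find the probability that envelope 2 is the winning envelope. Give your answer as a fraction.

Condition on the true location of the cheque.
If it is in either of envelopes 1 and 3 (prior 1/6 each): that envelope was opened and seen not to hold the prize — ruled out; weight (1/6)·0 = 0 each.
If it is in any of envelopes 2, 4, and 6 (prior 1/6 each): the presenter has 6 equally likely choices, so probability 1/6; weight (1/6)·(1/6) = 1/36 each.
If it is in envelope 5 (prior 1/6): the presenter has 10 equally likely choices, so probability 1/10; weight (1/6)·(1/10) = 1/60.
The weights sum to 1/10.
So P(the cheque in envelope 2 | the presenter opened envelope 1 and envelope 3) = (1/36) / (1/10) = 5/18.

5/18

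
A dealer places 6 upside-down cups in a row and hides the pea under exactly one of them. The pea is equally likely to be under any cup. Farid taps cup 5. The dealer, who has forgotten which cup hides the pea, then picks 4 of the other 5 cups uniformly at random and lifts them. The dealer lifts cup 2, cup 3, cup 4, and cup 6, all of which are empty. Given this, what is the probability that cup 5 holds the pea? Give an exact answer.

Consider each possible location of the pea in turn.
If it is under either of cups 1 and 5 (prior 1/6 each): the dealer picks exactly this set with probability 1/5 regardless, and none is the prize; weight (1/6)·(1/5) = 1/30 each.
If it is under any of cups 2, 3, 4, and 6 (prior 1/6 each): that cup was opened and seen not to hold the prize — ruled out; weight (1/6)·0 = 0 each.
The weights sum to 1/15.
So P(the pea under cup 5 | the dealer opened cup 2, cup 3, cup 4, and cup 6) = (1/30) / (1/15) = 1/2.

1/2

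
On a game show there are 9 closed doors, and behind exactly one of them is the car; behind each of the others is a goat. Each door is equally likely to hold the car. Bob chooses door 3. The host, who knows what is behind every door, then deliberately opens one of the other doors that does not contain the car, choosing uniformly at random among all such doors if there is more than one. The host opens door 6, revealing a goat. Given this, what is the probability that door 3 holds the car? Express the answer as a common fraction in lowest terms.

Condition on the true location of the car.
If it is behind any of doors 1, 2, 4, 5, 7, 8, and 9 (prior 1/9 each): the host has 7 equally likely choices, so probability 1/7; weight (1/9)·(1/7) = 1/63 each.
If it is behind door 3 (prior 1/9): the host has 8 equally likely choices, so probability 1/8; weight (1/9)·(1/8) = 1/72.
If it is behind door 6 (prior 1/9): the host opened door 6, so this case is ruled out; weight (1/9)·0 = 0.
The weights sum to 1/8.
So P(the car behind door 3 | the host opened door 6) = (1/72) / (1/8) = 1/9.

1/9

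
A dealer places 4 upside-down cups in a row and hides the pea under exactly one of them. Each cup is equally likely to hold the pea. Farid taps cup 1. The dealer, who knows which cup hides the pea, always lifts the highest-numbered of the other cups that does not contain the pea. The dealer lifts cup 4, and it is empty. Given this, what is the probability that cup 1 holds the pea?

1/3

Condition on the true location of the pea.
If it is under any of cups 1, 2, and 3 (prior 1/4 each): cup 4 is the highest-numbered option available, probability 1; weight (1/4)·1 = 1/4 each.
If it is under cup 4 (prior 1/4): the dealer opened cup 4, so this case is ruled out; weight (1/4)·0 = 0.
The weights sum to 3/4.
So P(the pea under cup 1 | the dealer opened cup 4) = (1/4) / (3/4) = 1/3.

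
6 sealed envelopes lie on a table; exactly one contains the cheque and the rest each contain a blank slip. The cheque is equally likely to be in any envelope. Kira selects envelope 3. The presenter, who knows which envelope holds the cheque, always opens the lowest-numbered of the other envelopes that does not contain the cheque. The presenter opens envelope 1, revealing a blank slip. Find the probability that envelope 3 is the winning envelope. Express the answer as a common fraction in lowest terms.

1/5

Condition on the true location of the cheque.
If it is in envelope 1 (prior 1/6): the presenter opened envelope 1, so this case is ruled out; weight (1/6)·0 = 0.
If it is in any of envelopes 2, 3, 4, 5, and 6 (prior 1/6 each): envelope 1 is the lowest-numbered option available, probability 1; weight (1/6)·1 = 1/6 each.
The weights sum to 5/6.
So P(the cheque in envelope 3 | the presenter opened envelope 1) = (1/6) / (5/6) = 1/5.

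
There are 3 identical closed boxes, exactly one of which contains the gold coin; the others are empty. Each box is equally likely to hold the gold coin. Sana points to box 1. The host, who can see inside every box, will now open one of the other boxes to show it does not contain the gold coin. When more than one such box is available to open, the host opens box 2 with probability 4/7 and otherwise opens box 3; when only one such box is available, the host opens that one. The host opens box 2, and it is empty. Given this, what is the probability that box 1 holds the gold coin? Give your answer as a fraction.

Condition on the true location of the gold coin.
If it is in box 1 (prior 1/3): box 2 is available, opened with probability 4/7; weight (1/3)·(4/7) = 4/21.
If it is in box 2 (prior 1/3): the host opened box 2, so this case is ruled out; weight (1/3)·0 = 0.
If it is in box 3 (prior 1/3): only box 2 is available, probability 1; weight (1/3)·1 = 1/3.
The weights sum to 11/21.
So P(the gold coin in box 1 | the host opened box 2) = (4/21) / (11/21) = 4/11.

4/11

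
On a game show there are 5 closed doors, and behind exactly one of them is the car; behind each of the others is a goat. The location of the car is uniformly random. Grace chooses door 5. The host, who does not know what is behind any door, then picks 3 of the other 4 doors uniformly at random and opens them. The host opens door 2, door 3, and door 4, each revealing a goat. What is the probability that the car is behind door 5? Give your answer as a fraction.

Consider each possible location of the car in turn.
If it is behind either of doors 1 and 5 (prior 1/5 each): the host picks exactly this set with probability 1/4 regardless, and none is the prize; weight (1/5)·(1/4) = 1/20 each.
If it is behind any of doors 2, 3, and 4 (prior 1/5 each): that door was opened and seen not to hold the prize — ruled out; weight (1/5)·0 = 0 each.
The weights sum to 1/10.
So P(the car behind door 5 | the host opened door 2, door 3, and door 4) = (1/20) / (1/10) = 1/2.

1/2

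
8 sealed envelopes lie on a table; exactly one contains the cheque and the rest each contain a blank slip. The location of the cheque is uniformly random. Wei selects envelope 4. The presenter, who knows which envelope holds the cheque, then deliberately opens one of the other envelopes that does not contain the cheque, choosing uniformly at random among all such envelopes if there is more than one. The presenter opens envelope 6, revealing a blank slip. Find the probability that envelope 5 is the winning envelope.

Apply Bayes' rule, conditioning on where the cheque actually is.
If it is in any of envelopes 1, 2, 3, 5, 7, and 8 (prior 1/8 each): the presenter has 6 equally likely choices, so probability 1/6; weight (1/8)·(1/6) = 1/48 each.
If it is in envelope 4 (prior 1/8): the presenter has 7 equally likely choices, so probability 1/7; weight (1/8)·(1/7) = 1/56.
If it is in envelope 6 (prior 1/8): the presenter opened envelope 6, so this case is ruled out; weight (1/8)·0 = 0.
The weights sum to 1/7.
So P(the cheque in envelope 5 | the presenter opened envelope 6) = (1/48) / (1/7) = 7/48.

7/48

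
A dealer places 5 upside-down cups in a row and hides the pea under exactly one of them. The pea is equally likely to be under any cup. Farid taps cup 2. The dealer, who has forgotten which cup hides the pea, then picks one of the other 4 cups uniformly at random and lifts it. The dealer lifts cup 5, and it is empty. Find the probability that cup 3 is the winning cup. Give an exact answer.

Consider each possible location of the pea in turn.
If it is under any of cups 1, 2, 3, and 4 (prior 1/5 each): the dealer picks cup 5 with probability 1/4 regardless, and it is not the prize; weight (1/5)·(1/4) = 1/20 each.
If it is under cup 5 (prior 1/5): the dealer opened cup 5, so this case is ruled out; weight (1/5)·0 = 0.
The weights sum to 1/5.
So P(the pea under cup 3 | the dealer opened cup 5) = (1/20) / (1/5) = 1/4.

1/4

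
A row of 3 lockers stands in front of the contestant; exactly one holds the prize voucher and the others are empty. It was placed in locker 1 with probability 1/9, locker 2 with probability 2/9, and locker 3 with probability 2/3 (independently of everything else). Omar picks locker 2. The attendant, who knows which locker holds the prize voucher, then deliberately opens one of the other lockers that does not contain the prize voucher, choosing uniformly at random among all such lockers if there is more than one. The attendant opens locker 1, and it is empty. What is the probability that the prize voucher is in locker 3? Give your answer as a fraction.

6/7

Apply Bayes' rule, conditioning on where the prize voucher actually is.
If it is in locker 1 (prior 1/9): the attendant opened locker 1, so this case is ruled out; weight (1/9)·0 = 0.
If it is in locker 2 (prior 2/9): the attendant has 2 equally likely choices, so probability 1/2; weight (2/9)·(1/2) = 1/9.
If it is in locker 3 (prior 2/3): the attendant has no choice, probability 1; weight (2/3)·1 = 2/3.
The weights sum to 7/9.
So P(the prize voucher in locker 3 | the attendant opened locker 1) = (2/3) / (7/9) = 6/7.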